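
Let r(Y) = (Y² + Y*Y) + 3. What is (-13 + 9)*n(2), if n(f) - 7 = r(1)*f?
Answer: -68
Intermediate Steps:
r(Y) = 3 + 2*Y² (r(Y) = (Y² + Y²) + 3 = 2*Y² + 3 = 3 + 2*Y²)
n(f) = 7 + 5*f (n(f) = 7 + (3 + 2*1²)*f = 7 + (3 + 2*1)*f = 7 + (3 + 2)*f = 7 + 5*f)
(-13 + 9)*n(2) = (-13 + 9)*(7 + 5*2) = -4*(7 + 10) = -4*17 = -68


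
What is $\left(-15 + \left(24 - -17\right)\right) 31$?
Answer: $806$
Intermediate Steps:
$\left(-15 + \left(24 - -17\right)\right) 31 = \left(-15 + \left(24 + 17\right)\right) 31 = \left(-15 + 41\right) 31 = 26 \cdot 31 = 806$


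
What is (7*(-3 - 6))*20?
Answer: -1260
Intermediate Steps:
(7*(-3 - 6))*20 = (7*(-9))*20 = -63*20 = -1260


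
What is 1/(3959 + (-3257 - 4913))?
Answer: -1/4211 ≈ -0.00023747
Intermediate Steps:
1/(3959 + (-3257 - 4913)) = 1/(3959 - 8170) = 1/(-4211) = -1/4211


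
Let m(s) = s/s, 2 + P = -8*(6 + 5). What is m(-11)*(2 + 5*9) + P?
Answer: -43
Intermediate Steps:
P = -90 (P = -2 - 8*(6 + 5) = -2 - 8*11 = -2 - 88 = -90)
m(s) = 1
m(-11)*(2 + 5*9) + P = 1*(2 + 5*9) - 90 = 1*(2 + 45) - 90 = 1*47 - 90 = 47 - 90 = -43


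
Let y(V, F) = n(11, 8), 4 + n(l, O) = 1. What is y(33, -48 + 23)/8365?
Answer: -3/8365 ≈ -0.00035864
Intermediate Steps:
n(l, O) = -3 (n(l, O) = -4 + 1 = -3)
y(V, F) = -3
y(33, -48 + 23)/8365 = -3/8365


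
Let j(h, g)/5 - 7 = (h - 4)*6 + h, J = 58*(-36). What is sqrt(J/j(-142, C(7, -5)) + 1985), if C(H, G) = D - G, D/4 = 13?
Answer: sqrt(5637034385)/1685 ≈ 44.558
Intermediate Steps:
D = 52 (D = 4*13 = 52)
J = -2088
C(H, G) = 52 - G
j(h, g) = -85 + 35*h (j(h, g) = 35 + 5*((h - 4)*6 + h) = 35 + 5*((-4 + h)*6 + h) = 35 + 5*((-24 + 6*h) + h) = 35 + 5*(-24 + 7*h) = 35 + (-120 + 35*h) = -85 + 35*h)
sqrt(J/j(-142, C(7, -5)) + 1985) = sqrt(-2088/(-85 + 35*(-142)) + 1985) = sqrt(-2088/(-85 - 4970) + 1985) = sqrt(-2088/(-5055) + 1985) = sqrt(-2088*(-1/5055) + 1985) = sqrt(696/1685 + 1985) = sqrt(3345421/1685) = sqrt(5637034385)/1685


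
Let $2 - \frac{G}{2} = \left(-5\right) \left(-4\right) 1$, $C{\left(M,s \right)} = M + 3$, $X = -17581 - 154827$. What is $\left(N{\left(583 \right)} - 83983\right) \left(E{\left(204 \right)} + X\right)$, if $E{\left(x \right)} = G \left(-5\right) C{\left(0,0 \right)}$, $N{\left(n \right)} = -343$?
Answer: $14492940968$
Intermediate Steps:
$X = -172408$ ($X = -17581 - 154827 = -172408$)
$C{\left(M,s \right)} = 3 + M$
$G = -36$ ($G = 4 - 2 \left(-5\right) \left(-4\right) 1 = 4 - 2 \cdot 20 \cdot 1 = 4 - 40 = -36$)
$E{\left(x \right)} = 540$ ($E{\left(x \right)} = \left(-36\right) \left(-5\right) \left(3 + 0\right) = 180 \cdot 3 = 540$)
$\left(N{\left(583 \right)} - 83983\right) \left(E{\left(204 \right)} + X\right) = \left(-343 - 83983\right) \left(540 - 172408\right) = \left(-84326\right) \left(-171868\right) = 14492940968$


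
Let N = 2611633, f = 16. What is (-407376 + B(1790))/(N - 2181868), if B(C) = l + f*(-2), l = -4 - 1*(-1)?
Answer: -407411/429765 ≈ -0.94799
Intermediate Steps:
l = -3 (l = -4 + 1 = -3)
B(C) = -35 (B(C) = -3 + 16*(-2) = -3 - 32 = -35)
(-407376 + B(1790))/(N - 2181868) = (-407376 - 35)/(2611633 - 2181868) = -407411/429765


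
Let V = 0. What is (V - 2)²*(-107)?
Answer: -428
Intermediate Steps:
(V - 2)²*(-107) = (0 - 2)²*(-107) = (-2)²*(-107) = 4*(-107) = -428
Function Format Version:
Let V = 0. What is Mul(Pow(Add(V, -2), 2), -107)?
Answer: -428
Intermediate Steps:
Mul(Pow(Add(V, -2), 2), -107) = Mul(Pow(Add(0, -2), 2), -107) = Mul(Pow(-2, 2), -107) = Mul(4, -107) = -428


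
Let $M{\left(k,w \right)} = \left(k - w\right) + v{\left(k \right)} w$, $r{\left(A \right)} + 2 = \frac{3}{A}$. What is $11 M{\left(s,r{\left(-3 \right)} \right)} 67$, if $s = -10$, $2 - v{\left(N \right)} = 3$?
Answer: $-2948$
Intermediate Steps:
$v{\left(N \right)} = -1$ ($v{\left(N \right)} = 2 - 3 = -1$)
$r{\left(A \right)} = -2 + \frac{3}{A}$
$M{\left(k,w \right)} = k - 2 w$ ($M{\left(k,w \right)} = \left(k - w\right) - w = k - 2 w$)
$11 M{\left(s,r{\left(-3 \right)} \right)} 67 = 11 \left(-10 - 2 \left(-2 + \frac{3}{-3}\right)\right) 67 = 11 \left(-10 - 2 \left(-2 + 3 \left(- \frac{1}{3}\right)\right)\right) 67 = 11 \left(-10 - 2 \left(-2 - 1\right)\right) 67 = 11 \left(-10 - -6\right) 67 = 11 \left(-10 + 6\right) 67 = 11 \left(-4\right) 67 = \left(-44\right) 67 = -2948$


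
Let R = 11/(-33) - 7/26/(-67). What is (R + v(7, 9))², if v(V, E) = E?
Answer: 2053267969/27311076 ≈ 75.181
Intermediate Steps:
R = -1721/5226 (R = 11*(-1/33) - 7*1/26*(-1/67) = -⅓ - 7/26*(-1/67) = -⅓ + 7/1742 = -1721/5226 ≈ -0.32932)
(R + v(7, 9))² = (-1721/5226 + 9)² = (45313/5226)² = 2053267969/27311076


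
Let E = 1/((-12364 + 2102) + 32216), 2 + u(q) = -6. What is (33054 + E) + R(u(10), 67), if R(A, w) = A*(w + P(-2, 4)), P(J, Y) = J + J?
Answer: 714602701/21954 ≈ 32550.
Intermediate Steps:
P(J, Y) = 2*J
u(q) = -8 (u(q) = -2 - 6 = -8)
R(A, w) = A*(-4 + w) (R(A, w) = A*(w + 2*(-2)) = A*(w - 4) = A*(-4 + w))
E = 1/21954 (E = 1/(-10262 + 32216) = 1/21954 ≈ 4.5550e-5)
(33054 + E) + R(u(10), 67) = (33054 + 1/21954) - 8*(-4 + 67) = 725667517/21954 - 8*63 = 725667517/21954 - 504 = 714602701/21954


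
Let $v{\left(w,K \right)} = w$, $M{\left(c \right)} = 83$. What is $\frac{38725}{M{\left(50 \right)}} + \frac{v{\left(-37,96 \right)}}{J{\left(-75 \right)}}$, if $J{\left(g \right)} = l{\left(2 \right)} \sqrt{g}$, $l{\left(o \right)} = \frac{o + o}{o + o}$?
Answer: $\frac{38725}{83} + \frac{37 i \sqrt{3}}{15} \approx 466.57 + 4.2724 i$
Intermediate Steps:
$l{\left(o \right)} = 1$ ($l{\left(o \right)} = \frac{2 o}{2 o} = 2 o \frac{1}{2 o} = 1$)
$J{\left(g \right)} = \sqrt{g}$ ($J{\left(g \right)} = 1 \sqrt{g} = \sqrt{g}$)
$\frac{38725}{M{\left(50 \right)}} + \frac{v{\left(-37,96 \right)}}{J{\left(-75 \right)}} = \frac{38725}{83} - \frac{37}{\sqrt{-75}} = 38725 \cdot \frac{1}{83} - \frac{37}{5 i \sqrt{3}} = \frac{38725}{83} - 37 \left(- \frac{i \sqrt{3}}{15}\right) = \frac{38725}{83} + \frac{37 i \sqrt{3}}{15}$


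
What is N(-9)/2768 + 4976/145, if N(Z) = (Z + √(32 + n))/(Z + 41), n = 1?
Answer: 440752871/12843520 + √33/88576 ≈ 34.317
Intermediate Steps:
N(Z) = (Z + √33)/(41 + Z) (N(Z) = (Z + √(32 + 1))/(Z + 41) = (Z + √33)/(41 + Z))
N(-9)/2768 + 4976/145 = ((-9 + √33)/(41 - 9))/2768 + 4976/145 = ((-9 + √33)/32)*(1/2768) + 4976*(1/145) = ((-9 + √33)/32)*(1/2768) + 4976/145 = (-9/32 + √33/32)*(1/2768) + 4976/145 = (-9/88576 + √33/88576) + 4976/145 = 440752871/12843520 + √33/88576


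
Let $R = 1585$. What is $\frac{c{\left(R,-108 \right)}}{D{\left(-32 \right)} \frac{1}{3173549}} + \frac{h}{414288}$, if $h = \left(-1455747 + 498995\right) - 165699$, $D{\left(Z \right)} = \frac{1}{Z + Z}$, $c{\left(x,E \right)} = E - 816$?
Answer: $\frac{77749840621948781}{414288} \approx 1.8767 \cdot 10^{11}$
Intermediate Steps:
$c{\left(x,E \right)} = -816 + E$ ($c{\left(x,E \right)} = E - 816 = -816 + E$)
$D{\left(Z \right)} = \frac{1}{2 Z}$
$h = -1122451$ ($h = -956752 - 165699 = -1122451$)
$\frac{c{\left(R,-108 \right)}}{D{\left(-32 \right)} \frac{1}{3173549}} + \frac{h}{414288} = \frac{-816 - 108}{\frac{1}{2 \left(-32\right)} \frac{1}{3173549}} - \frac{1122451}{414288} = - \frac{924}{\frac{1}{2} \left(- \frac{1}{32}\right) \frac{1}{3173549}} - \frac{1122451}{414288} = - \frac{924}{\left(- \frac{1}{64}\right) \frac{1}{3173549}} - \frac{1122451}{414288} = - \frac{924}{- \frac{1}{203107136}} - \frac{1122451}{414288} = \left(-924\right) \left(-203107136\right) - \frac{1122451}{414288} = 187670993664 - \frac{1122451}{414288} = \frac{77749840621948781}{414288}$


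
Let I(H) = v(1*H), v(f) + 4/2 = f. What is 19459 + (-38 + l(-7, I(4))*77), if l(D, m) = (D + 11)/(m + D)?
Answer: 96797/5 ≈ 19359.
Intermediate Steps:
v(f) = -2 + f
I(H) = -2 + H (I(H) = -2 + 1*H = -2 + H)
l(D, m) = (11 + D)/(D + m)
19459 + (-38 + l(-7, I(4))*77) = 19459 + (-38 + ((11 - 7)/(-7 + (-2 + 4)))*77) = 19459 + (-38 + (4/(-7 + 2))*77) = 19459 + (-38 + (4/(-5))*77) = 19459 + (-38 - 1/5*4*77) = 19459 + (-38 - 4/5*77) = 19459 + (-38 - 308/5) = 19459 - 498/5 = 96797/5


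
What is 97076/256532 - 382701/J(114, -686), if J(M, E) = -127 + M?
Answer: 24544078730/833729 ≈ 29439.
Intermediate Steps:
97076/256532 - 382701/J(114, -686) = 97076/256532 - 382701/(-127 + 114) = 97076*(1/256532) - 382701/(-13) = 24269/64133 - 382701*(-1/13) = 24269/64133 + 382701/13 = 24544078730/833729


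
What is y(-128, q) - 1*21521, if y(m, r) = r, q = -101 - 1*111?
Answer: -21733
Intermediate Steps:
q = -212 (q = -101 - 111 = -212)
y(-128, q) - 1*21521 = -212 - 1*21521 = -212 - 21521 = -21733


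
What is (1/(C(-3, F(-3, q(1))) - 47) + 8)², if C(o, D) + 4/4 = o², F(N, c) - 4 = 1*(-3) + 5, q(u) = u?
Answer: 96721/1521 ≈ 63.590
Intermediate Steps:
F(N, c) = 6 (F(N, c) = 4 + (1*(-3) + 5) = 4 + (-3 + 5) = 4 + 2 = 6)
C(o, D) = -1 + o²
(1/(C(-3, F(-3, q(1))) - 47) + 8)² = (1/((-1 + (-3)²) - 47) + 8)² = (1/((-1 + 9) - 47) + 8)² = (1/(8 - 47) + 8)² = (1/(-39) + 8)² = (-1/39 + 8)² = (311/39)² = 96721/1521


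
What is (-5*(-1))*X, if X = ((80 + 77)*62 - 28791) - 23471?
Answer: -212640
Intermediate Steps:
X = -42528 (X = (157*62 - 28791) - 23471 = (9734 - 28791) - 23471 = -19057 - 23471 = -42528)
(-5*(-1))*X = -5*(-1)*(-42528) = 5*(-42528) = -212640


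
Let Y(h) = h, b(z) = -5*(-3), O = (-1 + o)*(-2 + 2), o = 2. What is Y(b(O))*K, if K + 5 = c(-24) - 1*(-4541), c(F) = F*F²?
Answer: -139320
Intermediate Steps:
c(F) = F³
O = 0 (O = (-1 + 2)*(-2 + 2) = 1*0 = 0)
b(z) = 15
K = -9288 (K = -5 + ((-24)³ - 1*(-4541)) = -5 + (-13824 + 4541) = -5 - 9283 = -9288)
Y(b(O))*K = 15*(-9288) = -139320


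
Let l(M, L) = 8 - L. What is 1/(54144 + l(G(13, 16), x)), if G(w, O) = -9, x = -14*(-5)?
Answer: 1/54082 ≈ 1.8490e-5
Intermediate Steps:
x = 70
1/(54144 + l(G(13, 16), x)) = 1/(54144 + (8 - 1*70)) = 1/(54144 + (8 - 70)) = 1/(54144 - 62) = 1/54082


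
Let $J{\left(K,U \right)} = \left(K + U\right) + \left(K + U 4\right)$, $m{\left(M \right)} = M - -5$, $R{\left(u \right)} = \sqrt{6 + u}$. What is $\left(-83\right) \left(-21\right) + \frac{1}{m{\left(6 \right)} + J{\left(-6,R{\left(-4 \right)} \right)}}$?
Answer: $\frac{85408}{49} + \frac{5 \sqrt{2}}{49} \approx 1743.2$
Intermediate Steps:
$m{\left(M \right)} = 5 + M$ ($m{\left(M \right)} = M + 5 = 5 + M$)
$J{\left(K,U \right)} = 2 K + 5 U$ ($J{\left(K,U \right)} = \left(K + U\right) + \left(K + 4 U\right) = 2 K + 5 U$)
$\left(-83\right) \left(-21\right) + \frac{1}{m{\left(6 \right)} + J{\left(-6,R{\left(-4 \right)} \right)}} = \left(-83\right) \left(-21\right) + \frac{1}{\left(5 + 6\right) + \left(2 \left(-6\right) + 5 \sqrt{6 - 4}\right)} = 1743 + \frac{1}{11 - \left(12 - 5 \sqrt{2}\right)} = 1743 + \frac{1}{-1 + 5 \sqrt{2}}$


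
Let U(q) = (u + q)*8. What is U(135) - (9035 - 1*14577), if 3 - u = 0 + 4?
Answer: 6614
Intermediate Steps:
u = -1 (u = 3 - (0 + 4) = 3 - 1*4 = 3 - 4 = -1)
U(q) = -8 + 8*q (U(q) = (-1 + q)*8 = -8 + 8*q)
U(135) - (9035 - 1*14577) = (-8 + 8*135) - (9035 - 1*14577) = (-8 + 1080) - (9035 - 14577) = 1072 - 1*(-5542) = 1072 + 5542 = 6614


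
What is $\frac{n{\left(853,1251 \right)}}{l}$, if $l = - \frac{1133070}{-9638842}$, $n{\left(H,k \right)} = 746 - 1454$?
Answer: $- \frac{1137383356}{188845} \approx -6022.8$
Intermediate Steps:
$n{\left(H,k \right)} = -708$
$l = \frac{566535}{4819421}$ ($l = \left(-1133070\right) \left(- \frac{1}{9638842}\right) = \frac{566535}{4819421} \approx 0.11755$)
$\frac{n{\left(853,1251 \right)}}{l} = - \frac{708}{\frac{566535}{4819421}} = \left(-708\right) \frac{4819421}{566535} = - \frac{1137383356}{188845}$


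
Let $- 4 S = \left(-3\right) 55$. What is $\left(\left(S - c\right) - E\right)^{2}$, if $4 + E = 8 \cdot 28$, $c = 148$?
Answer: $\frac{1708249}{16} \approx 1.0677 \cdot 10^{5}$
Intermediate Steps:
$E = 220$ ($E = -4 + 8 \cdot 28 = -4 + 224 = 220$)
$S = \frac{165}{4}$ ($S = - \frac{\left(-3\right) 55}{4} = \left(- \frac{1}{4}\right) \left(-165\right) = \frac{165}{4} \approx 41.25$)
$\left(\left(S - c\right) - E\right)^{2} = \left(\left(\frac{165}{4} - 148\right) - 220\right)^{2} = \left(- \frac{427}{4} - 220\right)^{2} = \left(- \frac{1307}{4}\right)^{2} = \frac{1708249}{16}$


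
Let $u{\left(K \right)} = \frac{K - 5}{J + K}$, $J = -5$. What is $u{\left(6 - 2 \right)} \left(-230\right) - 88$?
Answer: $-318$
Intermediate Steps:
$u{\left(K \right)} = 1$ ($u{\left(K \right)} = \frac{K - 5}{-5 + K} = \frac{-5 + K}{-5 + K} = 1$)
$u{\left(6 - 2 \right)} \left(-230\right) - 88 = 1 \left(-230\right) - 88 = -230 - 88 = -318$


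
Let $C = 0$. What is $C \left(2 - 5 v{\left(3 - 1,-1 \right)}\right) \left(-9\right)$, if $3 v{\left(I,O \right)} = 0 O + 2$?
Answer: $0$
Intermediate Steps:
$v{\left(I,O \right)} = \frac{2}{3}$ ($v{\left(I,O \right)} = \frac{0 O + 2}{3} = \frac{0 + 2}{3} = \frac{1}{3} \cdot 2 = \frac{2}{3}$)
$C \left(2 - 5 v{\left(3 - 1,-1 \right)}\right) \left(-9\right) = 0 \left(2 - \frac{10}{3}\right) \left(-9\right) = 0 \left(- \frac{4}{3}\right) \left(-9\right) = 0 \left(-9\right) = 0$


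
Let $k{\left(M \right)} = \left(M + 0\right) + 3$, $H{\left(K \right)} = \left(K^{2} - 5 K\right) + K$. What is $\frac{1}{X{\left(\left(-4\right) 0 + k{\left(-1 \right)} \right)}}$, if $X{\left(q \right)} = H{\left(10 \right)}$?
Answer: $\frac{1}{60} \approx 0.016667$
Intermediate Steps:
$H{\left(K \right)} = K^{2} - 4 K$
$k{\left(M \right)} = 3 + M$ ($k{\left(M \right)} = M + 3 = 3 + M$)
$X{\left(q \right)} = 60$ ($X{\left(q \right)} = 10 \left(-4 + 10\right) = 10 \cdot 6 = 60$)
$\frac{1}{X{\left(\left(-4\right) 0 + k{\left(-1 \right)} \right)}} = \frac{1}{60}$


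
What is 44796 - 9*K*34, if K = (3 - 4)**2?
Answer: 44490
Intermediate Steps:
K = 1 (K = (-1)**2 = 1)
44796 - 9*K*34 = 44796 - 9*1*34 = 44796 - 9*34 = 44796 - 306 = 44490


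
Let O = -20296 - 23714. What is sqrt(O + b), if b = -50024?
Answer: I*sqrt(94034) ≈ 306.65*I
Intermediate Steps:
O = -44010
sqrt(O + b) = sqrt(-44010 - 50024) = sqrt(-94034) = I*sqrt(94034)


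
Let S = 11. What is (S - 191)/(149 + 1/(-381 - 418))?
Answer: -14382/11905 ≈ -1.2081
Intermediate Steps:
(S - 191)/(149 + 1/(-381 - 418)) = (11 - 191)/(149 + 1/(-381 - 418)) = -180/(149 + 1/(-799)) = -180/(149 - 1/799) = -180/119050/799 = -180*799/119050 = -14382/11905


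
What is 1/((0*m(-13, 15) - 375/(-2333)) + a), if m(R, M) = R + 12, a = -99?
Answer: -2333/230592 ≈ -0.010117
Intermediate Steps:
m(R, M) = 12 + R
1/((0*m(-13, 15) - 375/(-2333)) + a) = 1/((0*(12 - 13) - 375/(-2333)) - 99) = 1/((0*(-1) - 375*(-1/2333)) - 99) = 1/((0 + 375/2333) - 99) = 1/(375/2333 - 99) = 1/(-230592/2333) = -2333/230592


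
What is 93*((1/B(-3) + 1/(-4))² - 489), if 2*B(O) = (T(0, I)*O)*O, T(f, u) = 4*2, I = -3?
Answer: -1227755/27 ≈ -45472.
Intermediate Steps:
T(f, u) = 8
B(O) = 4*O² (B(O) = ((8*O)*O)/2 = (8*O²)/2 = 4*O²)
93*((1/B(-3) + 1/(-4))² - 489) = 93*((1/(4*(-3)²) + 1/(-4))² - 489) = 93*((1/(4*9) - ¼)² - 489) = 93*((1/36 - ¼)² - 489) = 93*((-2/9)² - 489) = 93*(4/81 - 489) = 93*(-39605/81) = -1227755/27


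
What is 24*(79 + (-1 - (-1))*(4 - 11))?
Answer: 1896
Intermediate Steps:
24*(79 + (-1 - (-1))*(4 - 11)) = 24*(79 + (-1 - 1*(-1))*(-7)) = 24*(79 + (-1 + 1)*(-7)) = 24*(79 + 0*(-7)) = 24*(79 + 0) = 24*79 = 1896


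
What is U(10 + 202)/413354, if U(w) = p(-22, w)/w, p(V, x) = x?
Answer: 1/413354 ≈ 2.4192e-6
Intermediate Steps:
U(w) = 1 (U(w) = w/w = 1)
U(10 + 202)/413354 = 1/413354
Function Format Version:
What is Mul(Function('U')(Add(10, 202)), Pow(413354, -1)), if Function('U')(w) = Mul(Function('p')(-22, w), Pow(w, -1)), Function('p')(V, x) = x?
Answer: Rational(1, 413354) ≈ 2.4192e-6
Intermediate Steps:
Function('U')(w) = 1 (Function('U')(w) = Mul(w, Pow(w, -1)) = 1)
Mul(Function('U')(Add(10, 202)), Pow(413354, -1)) = Mul(1, Pow(413354, -1)) = Mul(1, Rational(1, 413354)) = Rational(1, 413354)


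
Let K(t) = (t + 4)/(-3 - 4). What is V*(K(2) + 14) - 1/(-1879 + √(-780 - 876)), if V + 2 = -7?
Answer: -2924728763/24726079 + 6*I*√46/3532297 ≈ -118.29 + 1.1521e-5*I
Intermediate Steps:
K(t) = -4/7 - t/7 (K(t) = (4 + t)/(-7) = (4 + t)*(-⅐) = -4/7 - t/7)
V = -9 (V = -2 - 7 = -9)
V*(K(2) + 14) - 1/(-1879 + √(-780 - 876)) = -9*((-4/7 - ⅐*2) + 14) - 1/(-1879 + √(-780 - 876)) = -9*((-4/7 - 2/7) + 14) - 1/(-1879 + √(-1656)) = -9*(-6/7 + 14) - 1/(-1879 + 6*I*√46) = -9*92/7 - 1/(-1879 + 6*I*√46) = -828/7 - 1/(-1879 + 6*I*√46)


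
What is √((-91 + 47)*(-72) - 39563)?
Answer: I*√36395 ≈ 190.77*I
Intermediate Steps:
√((-91 + 47)*(-72) - 39563) = √(-44*(-72) - 39563) = √(3168 - 39563) = √(-36395) = I*√36395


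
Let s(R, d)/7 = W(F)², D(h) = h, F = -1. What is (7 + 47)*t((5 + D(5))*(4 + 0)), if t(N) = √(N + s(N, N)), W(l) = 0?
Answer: 108*√10 ≈ 341.53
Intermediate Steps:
s(R, d) = 0 (s(R, d) = 7*0² = 7*0 = 0)
t(N) = √N (t(N) = √(N + 0) = √N)
(7 + 47)*t((5 + D(5))*(4 + 0)) = (7 + 47)*√((5 + 5)*(4 + 0)) = 54*√(10*4) = 54*√40 = 54*(2*√10) = 108*√10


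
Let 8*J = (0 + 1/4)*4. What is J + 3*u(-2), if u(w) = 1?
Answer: 25/8 ≈ 3.1250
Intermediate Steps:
J = 1/8 (J = ((0 + 1/4)*4)/8 = ((1/4)*4)/8 = (1/8)*1 = 1/8 ≈ 0.12500)
J + 3*u(-2) = 1/8 + 3*1 = 1/8 + 3 = 25/8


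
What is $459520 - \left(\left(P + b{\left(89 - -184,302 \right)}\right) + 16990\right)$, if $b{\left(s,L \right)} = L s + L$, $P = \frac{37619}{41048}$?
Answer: $\frac{14768293917}{41048} \approx 3.5978 \cdot 10^{5}$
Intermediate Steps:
$P = \frac{37619}{41048}$ ($P = 37619 \cdot \frac{1}{41048} = \frac{37619}{41048} \approx 0.91646$)
$b{\left(s,L \right)} = L + L s$
$459520 - \left(\left(P + b{\left(89 - -184,302 \right)}\right) + 16990\right) = 459520 - \left(\left(\frac{37619}{41048} + 302 \left(1 + \left(89 - -184\right)\right)\right) + 16990\right) = 459520 - \left(\left(\frac{37619}{41048} + 302 \left(1 + \left(89 + 184\right)\right)\right) + 16990\right) = 459520 - \left(\left(\frac{37619}{41048} + 302 \left(1 + 273\right)\right) + 16990\right) = 459520 - \left(\left(\frac{37619}{41048} + 302 \cdot 274\right) + 16990\right) = 459520 - \left(\left(\frac{37619}{41048} + 82748\right) + 16990\right) = 459520 - \left(\frac{3396677523}{41048} + 16990\right) = 459520 - \frac{4094083043}{41048} = \frac{14768293917}{41048}$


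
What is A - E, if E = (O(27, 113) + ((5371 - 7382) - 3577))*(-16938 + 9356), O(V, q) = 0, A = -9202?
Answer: -42377418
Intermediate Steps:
E = 42368216 (E = (0 + ((5371 - 7382) - 3577))*(-16938 + 9356) = (0 + (-2011 - 3577))*(-7582) = (0 - 5588)*(-7582) = -5588*(-7582) = 42368216)
A - E = -9202 - 1*42368216 = -9202 - 42368216 = -42377418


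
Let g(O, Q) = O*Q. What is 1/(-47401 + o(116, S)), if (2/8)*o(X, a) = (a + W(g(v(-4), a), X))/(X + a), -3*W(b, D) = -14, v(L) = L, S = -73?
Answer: -129/6115549 ≈ -2.1094e-5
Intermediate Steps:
W(b, D) = 14/3 (W(b, D) = -1/3*(-14) = 14/3)
o(X, a) = 4*(14/3 + a)/(X + a) (o(X, a) = 4*((a + 14/3)/(X + a)) = 4*((14/3 + a)/(X + a)) = 4*(14/3 + a)/(X + a))
1/(-47401 + o(116, S)) = 1/(-47401 + (56/3 + 4*(-73))/(116 - 73)) = 1/(-47401 + (56/3 - 292)/43) = 1/(-47401 + (1/43)*(-820/3)) = 1/(-47401 - 820/129) = 1/(-6115549/129) = -129/6115549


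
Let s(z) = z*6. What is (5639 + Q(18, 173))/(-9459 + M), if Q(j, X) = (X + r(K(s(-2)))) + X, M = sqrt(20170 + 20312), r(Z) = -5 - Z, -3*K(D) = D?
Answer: -6280776/9936911 - 1992*sqrt(4498)/9936911 ≈ -0.64551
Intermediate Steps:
s(z) = 6*z
K(D) = -D/3
M = 3*sqrt(4498) (M = sqrt(40482) = 3*sqrt(4498) ≈ 201.20)
Q(j, X) = -9 + 2*X (Q(j, X) = (X + (-5 - (-1)*6*(-2)/3)) + X = (X + (-5 - (-1)*(-12)/3)) + X = (X + (-5 - 1*4)) + X = (X + (-5 - 4)) + X = (X - 9) + X = (-9 + X) + X = -9 + 2*X)
(5639 + Q(18, 173))/(-9459 + M) = (5639 + (-9 + 2*173))/(-9459 + 3*sqrt(4498)) = (5639 + (-9 + 346))/(-9459 + 3*sqrt(4498)) = (5639 + 337)/(-9459 + 3*sqrt(4498)) = 5976/(-9459 + 3*sqrt(4498))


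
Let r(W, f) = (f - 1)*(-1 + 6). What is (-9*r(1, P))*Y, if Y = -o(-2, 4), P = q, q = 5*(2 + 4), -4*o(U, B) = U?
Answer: 1305/2 ≈ 652.50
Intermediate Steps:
o(U, B) = -U/4
q = 30 (q = 5*6 = 30)
P = 30
r(W, f) = -5 + 5*f (r(W, f) = (-1 + f)*5 = -5 + 5*f)
Y = -1/2 (Y = -(-1)*(-2)/4 = -1*1/2 = -1/2 ≈ -0.50000)
(-9*r(1, P))*Y = -9*(-5 + 5*30)*(-1/2) = -9*(-5 + 150)*(-1/2) = -9*145*(-1/2) = -1305*(-1/2) = 1305/2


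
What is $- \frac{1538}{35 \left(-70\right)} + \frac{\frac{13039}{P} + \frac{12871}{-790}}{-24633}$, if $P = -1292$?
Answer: $\frac{1808356961}{2875765900} \approx 0.62883$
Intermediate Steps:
$- \frac{1538}{35 \left(-70\right)} + \frac{\frac{13039}{P} + \frac{12871}{-790}}{-24633} = - \frac{1538}{35 \left(-70\right)} + \frac{\frac{13039}{-1292} + \frac{12871}{-790}}{-24633} = - \frac{1538}{-2450} + \left(13039 \left(- \frac{1}{1292}\right) + 12871 \left(- \frac{1}{790}\right)\right) \left(- \frac{1}{24633}\right) = \left(-1538\right) \left(- \frac{1}{2450}\right) + \left(- \frac{767}{76} - \frac{12871}{790}\right) \left(- \frac{1}{24633}\right) = \frac{769}{1225} - - \frac{88007}{82164740} = \frac{769}{1225} + \frac{88007}{82164740} = \frac{1808356961}{2875765900}$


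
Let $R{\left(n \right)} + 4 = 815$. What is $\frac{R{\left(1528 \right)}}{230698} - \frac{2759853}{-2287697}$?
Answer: $\frac{638547889661}{527767122506} \approx 1.2099$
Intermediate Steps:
$R{\left(n \right)} = 811$ ($R{\left(n \right)} = -4 + 815 = 811$)
$\frac{R{\left(1528 \right)}}{230698} - \frac{2759853}{-2287697} = \frac{811}{230698} - \frac{2759853}{-2287697} = 811 \cdot \frac{1}{230698} - - \frac{2759853}{2287697} = \frac{811}{230698} + \frac{2759853}{2287697} = \frac{638547889661}{527767122506}$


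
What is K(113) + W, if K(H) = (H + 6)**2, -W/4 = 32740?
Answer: -116799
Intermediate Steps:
W = -130960 (W = -4*32740 = -130960)
K(H) = (6 + H)**2
K(113) + W = (6 + 113)**2 - 130960 = 119**2 - 130960 = 14161 - 130960 = -116799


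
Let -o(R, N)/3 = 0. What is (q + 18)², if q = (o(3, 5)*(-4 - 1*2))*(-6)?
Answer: 324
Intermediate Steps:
o(R, N) = 0 (o(R, N) = -3*0 = 0)
q = 0 (q = (0*(-4 - 1*2))*(-6) = (0*(-4 - 2))*(-6) = (0*(-6))*(-6) = 0*(-6) = 0)
(q + 18)² = (0 + 18)² = 18² = 324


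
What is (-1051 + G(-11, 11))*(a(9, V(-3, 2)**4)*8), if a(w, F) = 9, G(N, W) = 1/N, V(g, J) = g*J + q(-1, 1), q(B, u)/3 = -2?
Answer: -832464/11 ≈ -75679.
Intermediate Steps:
q(B, u) = -6 (q(B, u) = 3*(-2) = -6)
V(g, J) = -6 + J*g (V(g, J) = g*J - 6 = J*g - 6 = -6 + J*g)
(-1051 + G(-11, 11))*(a(9, V(-3, 2)**4)*8) = (-1051 + 1/(-11))*(9*8) = (-1051 - 1/11)*72 = -11562/11*72 = -832464/11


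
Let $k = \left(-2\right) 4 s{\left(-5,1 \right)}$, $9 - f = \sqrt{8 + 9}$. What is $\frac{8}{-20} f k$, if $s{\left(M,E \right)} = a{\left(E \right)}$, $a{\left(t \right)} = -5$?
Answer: $-144 + 16 \sqrt{17} \approx -78.03$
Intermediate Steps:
$f = 9 - \sqrt{17}$ ($f = 9 - \sqrt{8 + 9} = 9 - \sqrt{17} \approx 4.8769$)
$s{\left(M,E \right)} = -5$
$k = 40$ ($k = \left(-2\right) 4 \left(-5\right) = \left(-8\right) \left(-5\right) = 40$)
$\frac{8}{-20} f k = \frac{8}{-20} \left(9 - \sqrt{17}\right) 40 = 8 \left(- \frac{1}{20}\right) \left(9 - \sqrt{17}\right) 40 = - \frac{2 \left(9 - \sqrt{17}\right)}{5} \cdot 40 = \left(- \frac{18}{5} + \frac{2 \sqrt{17}}{5}\right) 40 = -144 + 16 \sqrt{17}$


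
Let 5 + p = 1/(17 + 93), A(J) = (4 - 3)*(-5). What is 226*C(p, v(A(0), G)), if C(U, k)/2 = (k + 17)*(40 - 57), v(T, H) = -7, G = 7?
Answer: -76840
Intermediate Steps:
A(J) = -5 (A(J) = 1*(-5) = -5)
p = -549/110 (p = -5 + 1/(17 + 93) = -5 + 1/110 = -549/110 ≈ -4.9909)
C(U, k) = -578 - 34*k (C(U, k) = 2*((k + 17)*(40 - 57)) = 2*((17 + k)*(-17)) = 2*(-289 - 17*k) = -578 - 34*k)
226*C(p, v(A(0), G)) = 226*(-578 - 34*(-7)) = 226*(-578 + 238) = 226*(-340) = -76840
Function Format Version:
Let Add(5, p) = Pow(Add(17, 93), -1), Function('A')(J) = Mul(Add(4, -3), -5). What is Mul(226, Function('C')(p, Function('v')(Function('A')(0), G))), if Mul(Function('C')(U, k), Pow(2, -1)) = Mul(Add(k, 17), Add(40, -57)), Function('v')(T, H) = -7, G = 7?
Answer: -76840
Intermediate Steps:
Function('A')(J) = -5 (Function('A')(J) = Mul(1, -5) = -5)
p = Rational(-549, 110) (p = Add(-5, Pow(Add(17, 93), -1)) = Add(-5, Pow(110, -1)) = Add(-5, Rational(1, 110)) = Rational(-549, 110) ≈ -4.9909)
Function('C')(U, k) = Add(-578, Mul(-34, k)) (Function('C')(U, k) = Mul(2, Mul(Add(k, 17), Add(40, -57))) = Mul(2, Mul(Add(17, k), -17)) = Mul(2, Add(-289, Mul(-17, k))) = Add(-578, Mul(-34, k)))
Mul(226, Function('C')(p, Function('v')(Function('A')(0), G))) = Mul(226, Add(-578, Mul(-34, -7))) = Mul(226, Add(-578, 238)) = Mul(226, -340) = -76840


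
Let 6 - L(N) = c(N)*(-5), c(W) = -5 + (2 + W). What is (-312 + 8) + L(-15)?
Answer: -388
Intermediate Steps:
c(W) = -3 + W
L(N) = -9 + 5*N (L(N) = 6 - (-3 + N)*(-5) = 6 - (15 - 5*N) = 6 + (-15 + 5*N) = -9 + 5*N)
(-312 + 8) + L(-15) = (-312 + 8) + (-9 + 5*(-15)) = -304 + (-9 - 75) = -304 - 84 = -388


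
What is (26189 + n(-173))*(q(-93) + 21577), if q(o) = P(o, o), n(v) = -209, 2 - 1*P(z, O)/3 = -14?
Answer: 561817500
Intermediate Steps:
P(z, O) = 48 (P(z, O) = 6 - 3*(-14) = 6 + 42 = 48)
q(o) = 48
(26189 + n(-173))*(q(-93) + 21577) = (26189 - 209)*(48 + 21577) = 25980*21625 = 561817500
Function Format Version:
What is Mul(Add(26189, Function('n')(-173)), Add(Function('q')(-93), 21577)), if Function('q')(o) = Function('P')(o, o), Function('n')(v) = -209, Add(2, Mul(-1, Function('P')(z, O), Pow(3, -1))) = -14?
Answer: 561817500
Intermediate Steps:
Function('P')(z, O) = 48 (Function('P')(z, O) = Add(6, Mul(-3, -14)) = Add(6, 42) = 48)
Function('q')(o) = 48
Mul(Add(26189, Function('n')(-173)), Add(Function('q')(-93), 21577)) = Mul(Add(26189, -209), Add(48, 21577)) = Mul(25980, 21625) = 561817500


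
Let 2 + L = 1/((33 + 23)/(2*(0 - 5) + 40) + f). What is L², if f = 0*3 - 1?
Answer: 121/169 ≈ 0.71598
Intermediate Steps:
f = -1 (f = 0 - 1 = -1)
L = -11/13 (L = -2 + 1/((33 + 23)/(2*(0 - 5) + 40) - 1) = -2 + 1/(56/(2*(-5) + 40) - 1) = -2 + 1/(56/(-10 + 40) - 1) = -2 + 1/(56/30 - 1) = -2 + 1/(56*(1/30) - 1) = -2 + 1/(28/15 - 1) = -2 + 1/(13/15) = -2 + 15/13 = -11/13 ≈ -0.84615)
L² = (-11/13)² = 121/169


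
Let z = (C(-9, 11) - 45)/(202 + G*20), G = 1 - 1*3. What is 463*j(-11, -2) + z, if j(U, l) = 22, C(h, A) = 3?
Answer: 275015/27 ≈ 10186.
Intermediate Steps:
G = -2 (G = 1 - 3 = -2)
z = -7/27 (z = (3 - 45)/(202 - 2*20) = -42/(202 - 40) = -42/162 = -42*1/162 = -7/27 ≈ -0.25926)
463*j(-11, -2) + z = 463*22 - 7/27 = 10186 - 7/27 = 275015/27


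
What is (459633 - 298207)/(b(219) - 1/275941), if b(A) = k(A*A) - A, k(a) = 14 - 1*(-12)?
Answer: -22272025933/26628307 ≈ -836.40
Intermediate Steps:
k(a) = 26 (k(a) = 14 + 12 = 26)
b(A) = 26 - A
(459633 - 298207)/(b(219) - 1/275941) = (459633 - 298207)/((26 - 1*219) - 1/275941) = 161426/((26 - 219) - 1*1/275941) = 161426/(-193 - 1/275941) = 161426/(-53256614/275941) = 161426*(-275941/53256614) = -22272025933/26628307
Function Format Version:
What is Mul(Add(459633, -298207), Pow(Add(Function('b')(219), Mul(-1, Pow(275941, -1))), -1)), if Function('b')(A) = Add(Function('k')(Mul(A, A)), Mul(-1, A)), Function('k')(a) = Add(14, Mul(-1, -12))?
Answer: Rational(-22272025933, 26628307) ≈ -836.40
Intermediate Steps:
Function('k')(a) = 26 (Function('k')(a) = Add(14, 12) = 26)
Function('b')(A) = Add(26, Mul(-1, A))
Mul(Add(459633, -298207), Pow(Add(Function('b')(219), Mul(-1, Pow(275941, -1))), -1)) = Mul(Add(459633, -298207), Pow(Add(Add(26, Mul(-1, 219)), Mul(-1, Pow(275941, -1))), -1)) = Mul(161426, Pow(Add(Add(26, -219), Mul(-1, Rational(1, 275941))), -1)) = Mul(161426, Pow(Add(-193, Rational(-1, 275941)), -1)) = Mul(161426, Pow(Rational(-53256614, 275941), -1)) = Mul(161426, Rational(-275941, 53256614)) = Rational(-22272025933, 26628307)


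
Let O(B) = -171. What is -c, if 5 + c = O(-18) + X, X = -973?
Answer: 1149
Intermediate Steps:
c = -1149 (c = -5 + (-171 - 973) = -5 - 1144 = -1149)
-c = -1*(-1149) = 1149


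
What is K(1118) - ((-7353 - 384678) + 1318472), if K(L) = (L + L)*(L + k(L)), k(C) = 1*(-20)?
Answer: 1528687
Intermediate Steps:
k(C) = -20
K(L) = 2*L*(-20 + L) (K(L) = (L + L)*(L - 20) = (2*L)*(-20 + L) = 2*L*(-20 + L))
K(1118) - ((-7353 - 384678) + 1318472) = 2*1118*(-20 + 1118) - ((-7353 - 384678) + 1318472) = 2*1118*1098 - (-392031 + 1318472) = 2455128 - 1*926441 = 2455128 - 926441 = 1528687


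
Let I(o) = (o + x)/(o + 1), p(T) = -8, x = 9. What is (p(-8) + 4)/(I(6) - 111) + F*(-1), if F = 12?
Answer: -4558/381 ≈ -11.963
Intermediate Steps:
I(o) = (9 + o)/(1 + o) (I(o) = (o + 9)/(o + 1) = (9 + o)/(1 + o))
(p(-8) + 4)/(I(6) - 111) + F*(-1) = (-8 + 4)/((9 + 6)/(1 + 6) - 111) + 12*(-1) = -4/(15/7 - 111) - 12 = -4/(-762/7) - 12 = -4*(-7/762) - 12 = 14/381 - 12 = -4558/381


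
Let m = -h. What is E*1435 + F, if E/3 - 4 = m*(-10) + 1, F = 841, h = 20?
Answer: 883366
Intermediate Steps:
m = -20 (m = -1*20 = -20)
E = 615 (E = 12 + 3*(-20*(-10) + 1) = 12 + 3*(200 + 1) = 12 + 3*201 = 12 + 603 = 615)
E*1435 + F = 615*1435 + 841 = 882525 + 841 = 883366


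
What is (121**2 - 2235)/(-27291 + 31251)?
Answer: 6203/1980 ≈ 3.1328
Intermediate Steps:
(121**2 - 2235)/(-27291 + 31251) = (14641 - 2235)/3960 = 12406*(1/3960) = 6203/1980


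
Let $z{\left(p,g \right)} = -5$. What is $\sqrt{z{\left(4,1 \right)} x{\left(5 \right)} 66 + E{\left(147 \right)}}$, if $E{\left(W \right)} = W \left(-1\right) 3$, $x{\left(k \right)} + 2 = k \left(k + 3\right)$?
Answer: $i \sqrt{12981} \approx 113.93 i$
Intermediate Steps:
$x{\left(k \right)} = -2 + k \left(3 + k\right)$ ($x{\left(k \right)} = -2 + k \left(k + 3\right) = -2 + k \left(3 + k\right)$)
$E{\left(W \right)} = - 3 W$ ($E{\left(W \right)} = - W 3 = - 3 W$)
$\sqrt{z{\left(4,1 \right)} x{\left(5 \right)} 66 + E{\left(147 \right)}} = \sqrt{- 5 \left(-2 + 5^{2} + 3 \cdot 5\right) 66 - 441} = \sqrt{- 5 \left(-2 + 25 + 15\right) 66 - 441} = \sqrt{\left(-5\right) 38 \cdot 66 - 441} = \sqrt{\left(-190\right) 66 - 441} = \sqrt{-12540 - 441} = \sqrt{-12981} = i \sqrt{12981}$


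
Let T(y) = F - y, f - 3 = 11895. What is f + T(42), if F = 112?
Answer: 11968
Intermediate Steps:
f = 11898 (f = 3 + 11895 = 11898)
T(y) = 112 - y
f + T(42) = 11898 + (112 - 1*42) = 11898 + (112 - 42) = 11898 + 70 = 11968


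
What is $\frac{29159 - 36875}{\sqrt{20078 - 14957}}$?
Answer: $- \frac{2572 \sqrt{569}}{569} \approx -107.82$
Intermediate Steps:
$\frac{29159 - 36875}{\sqrt{20078 - 14957}} = \frac{29159 - 36875}{\sqrt{5121}} = - \frac{7716}{3 \sqrt{569}} = - 7716 \frac{\sqrt{569}}{1707} = - \frac{2572 \sqrt{569}}{569}$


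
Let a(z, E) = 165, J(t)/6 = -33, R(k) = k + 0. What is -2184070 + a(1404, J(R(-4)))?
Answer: -2183905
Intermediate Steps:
R(k) = k
J(t) = -198 (J(t) = 6*(-33) = -198)
-2184070 + a(1404, J(R(-4))) = -2184070 + 165 = -2183905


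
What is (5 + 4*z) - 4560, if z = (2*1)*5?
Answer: -4515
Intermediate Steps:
z = 10 (z = 2*5 = 10)
(5 + 4*z) - 4560 = (5 + 4*10) - 4560 = (5 + 40) - 4560 = 45 - 4560 = -4515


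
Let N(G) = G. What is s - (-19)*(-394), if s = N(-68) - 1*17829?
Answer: -25383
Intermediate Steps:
s = -17897 (s = -68 - 1*17829 = -68 - 17829 = -17897)
s - (-19)*(-394) = -17897 - (-19)*(-394) = -17897 - 1*7486 = -17897 - 7486 = -25383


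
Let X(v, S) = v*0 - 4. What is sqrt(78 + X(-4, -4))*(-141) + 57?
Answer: 57 - 141*sqrt(74) ≈ -1155.9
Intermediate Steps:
X(v, S) = -4 (X(v, S) = 0 - 4 = -4)
sqrt(78 + X(-4, -4))*(-141) + 57 = sqrt(78 - 4)*(-141) + 57 = sqrt(74)*(-141) + 57 = -141*sqrt(74) + 57 = 57 - 141*sqrt(74)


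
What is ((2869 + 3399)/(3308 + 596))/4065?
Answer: 1567/3967440 ≈ 0.00039497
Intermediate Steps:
((2869 + 3399)/(3308 + 596))/4065 = (6268/3904)*(1/4065) = (6268*(1/3904))*(1/4065) = (1567/976)*(1/4065) = 1567/3967440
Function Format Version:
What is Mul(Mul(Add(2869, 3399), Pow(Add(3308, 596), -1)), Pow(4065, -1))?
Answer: Rational(1567, 3967440) ≈ 0.00039497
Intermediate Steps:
Mul(Mul(Add(2869, 3399), Pow(Add(3308, 596), -1)), Pow(4065, -1)) = Mul(Mul(6268, Pow(3904, -1)), Rational(1, 4065)) = Mul(Mul(6268, Rational(1, 3904)), Rational(1, 4065)) = Mul(Rational(1567, 976), Rational(1, 4065)) = Rational(1567, 3967440)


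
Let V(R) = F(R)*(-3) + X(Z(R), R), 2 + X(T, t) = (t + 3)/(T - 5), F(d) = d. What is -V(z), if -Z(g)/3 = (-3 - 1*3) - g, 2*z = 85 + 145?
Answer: 62054/179 ≈ 346.67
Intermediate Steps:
z = 115 (z = (85 + 145)/2 = (½)*230 = 115)
Z(g) = 18 + 3*g (Z(g) = -3*((-3 - 1*3) - g) = -3*((-3 - 3) - g) = -3*(-6 - g) = 18 + 3*g)
X(T, t) = -2 + (3 + t)/(-5 + T) (X(T, t) = -2 + (t + 3)/(T - 5) = -2 + (3 + t)/(-5 + T))
V(R) = -3*R + (-23 - 5*R)/(13 + 3*R) (V(R) = R*(-3) + (13 + R - 2*(18 + 3*R))/(-5 + (18 + 3*R)) = -3*R + (13 + R + (-36 - 6*R))/(13 + 3*R) = -3*R + (-23 - 5*R)/(13 + 3*R))
-V(z) = -(-23 - 44*115 - 9*115²)/(13 + 3*115) = -(-23 - 5060 - 9*13225)/(13 + 345) = -(-23 - 5060 - 119025)/358 = -(-124108)/358 = -1*(-62054/179) = 62054/179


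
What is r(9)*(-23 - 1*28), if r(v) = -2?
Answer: 102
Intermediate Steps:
r(9)*(-23 - 1*28) = -2*(-23 - 1*28) = -2*(-23 - 28) = -2*(-51) = 102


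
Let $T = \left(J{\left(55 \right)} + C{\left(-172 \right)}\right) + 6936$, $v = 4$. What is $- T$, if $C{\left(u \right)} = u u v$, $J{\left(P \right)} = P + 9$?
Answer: $-125336$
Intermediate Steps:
$J{\left(P \right)} = 9 + P$
$C{\left(u \right)} = 4 u^{2}$ ($C{\left(u \right)} = u u 4 = u^{2} \cdot 4 = 4 u^{2}$)
$T = 125336$ ($T = \left(\left(9 + 55\right) + 4 \left(-172\right)^{2}\right) + 6936 = \left(64 + 4 \cdot 29584\right) + 6936 = \left(64 + 118336\right) + 6936 = 118400 + 6936 = 125336$)
$- T = \left(-1\right) 125336 = -125336$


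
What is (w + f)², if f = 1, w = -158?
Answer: 24649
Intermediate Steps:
(w + f)² = (-158 + 1)² = (-157)² = 24649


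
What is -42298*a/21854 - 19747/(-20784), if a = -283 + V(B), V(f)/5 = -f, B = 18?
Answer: 164171959837/227106768 ≈ 722.88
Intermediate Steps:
V(f) = -5*f (V(f) = 5*(-f) = -5*f)
a = -373 (a = -283 - 5*18 = -283 - 90 = -373)
-42298*a/21854 - 19747/(-20784) = -42298/((3122/(-373))*7) - 19747/(-20784) = -42298/((3122*(-1/373))*7) - 19747*(-1/20784) = -42298/((-3122/373*7)) + 19747/20784 = -42298/(-21854/373) + 19747/20784 = -42298*(-373/21854) + 19747/20784 = 7888577/10927 + 19747/20784 = 164171959837/227106768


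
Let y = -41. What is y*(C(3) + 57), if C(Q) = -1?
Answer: -2296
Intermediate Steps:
y*(C(3) + 57) = -41*(-1 + 57) = -41*56 = -2296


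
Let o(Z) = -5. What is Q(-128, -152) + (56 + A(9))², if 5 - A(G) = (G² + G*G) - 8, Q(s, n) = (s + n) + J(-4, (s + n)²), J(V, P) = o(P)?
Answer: 8364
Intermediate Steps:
J(V, P) = -5
Q(s, n) = -5 + n + s (Q(s, n) = (s + n) - 5 = (n + s) - 5 = -5 + n + s)
A(G) = 13 - 2*G² (A(G) = 5 - ((G² + G*G) - 8) = 5 - ((G² + G²) - 8) = 5 - (2*G² - 8) = 5 - (-8 + 2*G²) = 5 + (8 - 2*G²) = 13 - 2*G²)
Q(-128, -152) + (56 + A(9))² = (-5 - 152 - 128) + (56 + (13 - 2*9²))² = -285 + (56 + (13 - 2*81))² = -285 + (56 + (13 - 162))² = -285 + (56 - 149)² = -285 + (-93)² = -285 + 8649 = 8364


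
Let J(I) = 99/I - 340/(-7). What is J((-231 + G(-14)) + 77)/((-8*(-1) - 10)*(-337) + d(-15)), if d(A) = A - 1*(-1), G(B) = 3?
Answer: 50647/697620 ≈ 0.072600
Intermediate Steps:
d(A) = 1 + A (d(A) = A + 1 = 1 + A)
J(I) = 340/7 + 99/I (J(I) = 99/I - 340*(-⅐) = 99/I + 340/7 = 340/7 + 99/I)
J((-231 + G(-14)) + 77)/((-8*(-1) - 10)*(-337) + d(-15)) = (340/7 + 99/((-231 + 3) + 77))/((-8*(-1) - 10)*(-337) + (1 - 15)) = (340/7 + 99/(-228 + 77))/((8 - 10)*(-337) - 14) = (340/7 + 99/(-151))/(-2*(-337) - 14) = (340/7 + 99*(-1/151))/(674 - 14) = (340/7 - 99/151)/660 = (50647/1057)*(1/660) = 50647/697620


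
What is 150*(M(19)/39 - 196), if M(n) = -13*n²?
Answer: -47450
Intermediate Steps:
150*(M(19)/39 - 196) = 150*(-13*19²/39 - 196) = 150*(-13*361*(1/39) - 196) = 150*(-4693*1/39 - 196) = 150*(-361/3 - 196) = 150*(-949/3) = -47450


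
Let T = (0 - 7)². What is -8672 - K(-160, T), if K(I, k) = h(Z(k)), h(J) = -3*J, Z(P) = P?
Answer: -8525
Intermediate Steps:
T = 49 (T = (-7)² = 49)
K(I, k) = -3*k
-8672 - K(-160, T) = -8672 - (-3)*49 = -8672 - 1*(-147) = -8672 + 147 = -8525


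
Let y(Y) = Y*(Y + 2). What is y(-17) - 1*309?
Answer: -54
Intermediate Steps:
y(Y) = Y*(2 + Y)
y(-17) - 1*309 = -17*(2 - 17) - 1*309 = -17*(-15) - 309 = 255 - 309 = -54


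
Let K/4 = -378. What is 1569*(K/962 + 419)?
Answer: 315028527/481 ≈ 6.5495e+5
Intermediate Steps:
K = -1512 (K = 4*(-378) = -1512)
1569*(K/962 + 419) = 1569*(-1512/962 + 419) = 1569*(-1512*1/962 + 419) = 1569*(-756/481 + 419) = 1569*(200783/481) = 315028527/481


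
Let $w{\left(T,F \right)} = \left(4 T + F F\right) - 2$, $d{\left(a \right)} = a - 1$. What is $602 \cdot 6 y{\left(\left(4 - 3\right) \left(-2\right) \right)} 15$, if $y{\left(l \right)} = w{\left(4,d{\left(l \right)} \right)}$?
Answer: $1246140$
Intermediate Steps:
$d{\left(a \right)} = -1 + a$ ($d{\left(a \right)} = a - 1 = -1 + a$)
$w{\left(T,F \right)} = -2 + F^{2} + 4 T$ ($w{\left(T,F \right)} = \left(4 T + F^{2}\right) - 2 = \left(F^{2} + 4 T\right) - 2 = -2 + F^{2} + 4 T$)
$y{\left(l \right)} = 14 + \left(-1 + l\right)^{2}$ ($y{\left(l \right)} = -2 + \left(-1 + l\right)^{2} + 4 \cdot 4 = -2 + \left(-1 + l\right)^{2} + 16 = 14 + \left(-1 + l\right)^{2}$)
$602 \cdot 6 y{\left(\left(4 - 3\right) \left(-2\right) \right)} 15 = 602 \cdot 6 \left(14 + \left(-1 + \left(4 - 3\right) \left(-2\right)\right)^{2}\right) 15 = 602 \cdot 6 \left(14 + \left(-1 + 1 \left(-2\right)\right)^{2}\right) 15 = 602 \cdot 6 \left(14 + \left(-1 - 2\right)^{2}\right) 15 = 602 \cdot 6 \left(14 + \left(-3\right)^{2}\right) 15 = 602 \cdot 6 \left(14 + 9\right) 15 = 602 \cdot 6 \cdot 23 \cdot 15 = 602 \cdot 138 \cdot 15 = 602 \cdot 2070 = 1246140$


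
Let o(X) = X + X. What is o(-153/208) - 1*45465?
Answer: -4728513/104 ≈ -45467.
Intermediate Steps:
o(X) = 2*X
o(-153/208) - 1*45465 = 2*(-153/208) - 1*45465 = 2*(-153*1/208) - 45465 = 2*(-153/208) - 45465 = -153/104 - 45465 = -4728513/104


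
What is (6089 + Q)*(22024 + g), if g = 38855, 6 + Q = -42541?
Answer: -2219526582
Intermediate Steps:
Q = -42547 (Q = -6 - 42541 = -42547)
(6089 + Q)*(22024 + g) = (6089 - 42547)*(22024 + 38855) = -36458*60879 = -2219526582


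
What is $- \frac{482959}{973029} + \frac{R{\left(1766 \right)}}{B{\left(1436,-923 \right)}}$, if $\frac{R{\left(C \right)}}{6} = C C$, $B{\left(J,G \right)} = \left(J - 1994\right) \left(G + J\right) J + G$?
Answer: $- \frac{216733771824197}{399974922779343} \approx -0.54187$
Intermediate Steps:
$B{\left(J,G \right)} = G + J \left(-1994 + J\right) \left(G + J\right)$ ($B{\left(J,G \right)} = \left(-1994 + J\right) \left(G + J\right) J + G = J \left(-1994 + J\right) \left(G + J\right) + G = G + J \left(-1994 + J\right) \left(G + J\right)$)
$R{\left(C \right)} = 6 C^{2}$ ($R{\left(C \right)} = 6 C C = 6 C^{2}$)
$- \frac{482959}{973029} + \frac{R{\left(1766 \right)}}{B{\left(1436,-923 \right)}} = - \frac{482959}{973029} + \frac{6 \cdot 1766^{2}}{-923 + 1436^{3} - 1994 \cdot 1436^{2} - 923 \cdot 1436^{2} - \left(-1840462\right) 1436} = \left(-482959\right) \frac{1}{973029} + \frac{6 \cdot 3118756}{-923 + 2961169856 - 4111819424 - 1903314608 + 2642903432} = - \frac{482959}{973029} + \frac{18712536}{-923 + 2961169856 - 4111819424 - 1903314608 + 2642903432} = - \frac{482959}{973029} + \frac{18712536}{-411061667} = - \frac{482959}{973029} + 18712536 \left(- \frac{1}{411061667}\right) = - \frac{482959}{973029} - \frac{18712536}{411061667} = - \frac{216733771824197}{399974922779343}$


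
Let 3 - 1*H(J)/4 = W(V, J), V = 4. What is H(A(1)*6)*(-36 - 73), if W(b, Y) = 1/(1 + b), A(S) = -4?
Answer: -6104/5 ≈ -1220.8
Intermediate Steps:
H(J) = 56/5 (H(J) = 12 - 4/(1 + 4) = 12 - 4/5 = 56/5)
H(A(1)*6)*(-36 - 73) = 56*(-36 - 73)/5 = (56/5)*(-109) = -6104/5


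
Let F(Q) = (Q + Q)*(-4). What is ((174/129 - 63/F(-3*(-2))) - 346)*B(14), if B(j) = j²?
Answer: -11574633/172 ≈ -67294.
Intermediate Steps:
F(Q) = -8*Q (F(Q) = (2*Q)*(-4) = -8*Q)
((174/129 - 63/F(-3*(-2))) - 346)*B(14) = ((174/129 - 63/((-(-24)*(-2)))) - 346)*14² = ((174*(1/129) - 63/((-8*6))) - 346)*196 = ((58/43 - 63/(-48)) - 346)*196 = ((58/43 - 63*(-1/48)) - 346)*196 = ((58/43 + 21/16) - 346)*196 = (1831/688 - 346)*196 = -236217/688*196 = -11574633/172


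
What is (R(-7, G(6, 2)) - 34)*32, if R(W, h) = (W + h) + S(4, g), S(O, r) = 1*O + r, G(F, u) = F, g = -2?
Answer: -1056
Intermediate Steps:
S(O, r) = O + r
R(W, h) = 2 + W + h (R(W, h) = (W + h) + (4 - 2) = (W + h) + 2 = 2 + W + h)
(R(-7, G(6, 2)) - 34)*32 = ((2 - 7 + 6) - 34)*32 = (1 - 34)*32 = -33*32 = -1056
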